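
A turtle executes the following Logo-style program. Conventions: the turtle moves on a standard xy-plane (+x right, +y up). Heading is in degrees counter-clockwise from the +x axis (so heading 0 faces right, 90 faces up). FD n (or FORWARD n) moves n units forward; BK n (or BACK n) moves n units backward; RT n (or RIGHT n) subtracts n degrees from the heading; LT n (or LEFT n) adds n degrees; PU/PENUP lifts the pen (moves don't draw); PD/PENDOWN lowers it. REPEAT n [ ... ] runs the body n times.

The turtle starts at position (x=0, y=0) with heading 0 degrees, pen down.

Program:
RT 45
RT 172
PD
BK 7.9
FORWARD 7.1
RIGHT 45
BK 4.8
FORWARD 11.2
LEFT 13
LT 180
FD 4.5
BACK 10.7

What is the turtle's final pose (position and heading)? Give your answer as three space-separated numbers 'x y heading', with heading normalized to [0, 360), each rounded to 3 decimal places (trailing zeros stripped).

Answer: -2.474 11.644 291

Derivation:
Executing turtle program step by step:
Start: pos=(0,0), heading=0, pen down
RT 45: heading 0 -> 315
RT 172: heading 315 -> 143
PD: pen down
BK 7.9: (0,0) -> (6.309,-4.754) [heading=143, draw]
FD 7.1: (6.309,-4.754) -> (0.639,-0.481) [heading=143, draw]
RT 45: heading 143 -> 98
BK 4.8: (0.639,-0.481) -> (1.307,-5.235) [heading=98, draw]
FD 11.2: (1.307,-5.235) -> (-0.252,5.856) [heading=98, draw]
LT 13: heading 98 -> 111
LT 180: heading 111 -> 291
FD 4.5: (-0.252,5.856) -> (1.361,1.655) [heading=291, draw]
BK 10.7: (1.361,1.655) -> (-2.474,11.644) [heading=291, draw]
Final: pos=(-2.474,11.644), heading=291, 6 segment(s) drawn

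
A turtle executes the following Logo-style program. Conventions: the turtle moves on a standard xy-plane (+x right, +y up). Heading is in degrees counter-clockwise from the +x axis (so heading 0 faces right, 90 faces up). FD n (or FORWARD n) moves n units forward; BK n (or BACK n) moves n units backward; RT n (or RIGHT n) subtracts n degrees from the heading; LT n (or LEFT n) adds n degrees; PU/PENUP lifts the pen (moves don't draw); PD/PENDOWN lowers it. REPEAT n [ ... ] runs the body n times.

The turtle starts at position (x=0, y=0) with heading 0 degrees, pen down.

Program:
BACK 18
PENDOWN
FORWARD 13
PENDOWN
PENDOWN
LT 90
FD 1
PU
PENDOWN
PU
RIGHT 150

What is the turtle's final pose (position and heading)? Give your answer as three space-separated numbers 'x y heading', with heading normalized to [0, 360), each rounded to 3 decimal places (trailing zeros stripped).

Executing turtle program step by step:
Start: pos=(0,0), heading=0, pen down
BK 18: (0,0) -> (-18,0) [heading=0, draw]
PD: pen down
FD 13: (-18,0) -> (-5,0) [heading=0, draw]
PD: pen down
PD: pen down
LT 90: heading 0 -> 90
FD 1: (-5,0) -> (-5,1) [heading=90, draw]
PU: pen up
PD: pen down
PU: pen up
RT 150: heading 90 -> 300
Final: pos=(-5,1), heading=300, 3 segment(s) drawn

Answer: -5 1 300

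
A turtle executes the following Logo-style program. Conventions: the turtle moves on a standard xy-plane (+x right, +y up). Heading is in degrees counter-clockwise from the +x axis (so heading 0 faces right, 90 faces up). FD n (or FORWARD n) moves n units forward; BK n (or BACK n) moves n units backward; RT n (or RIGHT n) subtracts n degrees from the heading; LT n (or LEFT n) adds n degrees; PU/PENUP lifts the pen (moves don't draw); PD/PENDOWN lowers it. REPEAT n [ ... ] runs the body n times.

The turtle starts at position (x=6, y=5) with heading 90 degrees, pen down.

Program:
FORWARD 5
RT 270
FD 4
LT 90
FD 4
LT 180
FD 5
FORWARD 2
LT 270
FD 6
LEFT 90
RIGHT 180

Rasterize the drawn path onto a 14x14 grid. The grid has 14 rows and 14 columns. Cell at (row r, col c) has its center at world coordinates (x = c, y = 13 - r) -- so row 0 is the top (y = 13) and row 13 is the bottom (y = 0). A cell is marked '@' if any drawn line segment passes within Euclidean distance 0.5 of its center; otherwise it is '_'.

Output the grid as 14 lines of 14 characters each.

Answer: __@@@@@@@_____
__@___________
__@___________
__@@@@@_______
__@___@_______
__@___@_______
__@___@_______
__@___@_______
______@_______
______________
______________
______________
______________
______________

Derivation:
Segment 0: (6,5) -> (6,10)
Segment 1: (6,10) -> (2,10)
Segment 2: (2,10) -> (2,6)
Segment 3: (2,6) -> (2,11)
Segment 4: (2,11) -> (2,13)
Segment 5: (2,13) -> (8,13)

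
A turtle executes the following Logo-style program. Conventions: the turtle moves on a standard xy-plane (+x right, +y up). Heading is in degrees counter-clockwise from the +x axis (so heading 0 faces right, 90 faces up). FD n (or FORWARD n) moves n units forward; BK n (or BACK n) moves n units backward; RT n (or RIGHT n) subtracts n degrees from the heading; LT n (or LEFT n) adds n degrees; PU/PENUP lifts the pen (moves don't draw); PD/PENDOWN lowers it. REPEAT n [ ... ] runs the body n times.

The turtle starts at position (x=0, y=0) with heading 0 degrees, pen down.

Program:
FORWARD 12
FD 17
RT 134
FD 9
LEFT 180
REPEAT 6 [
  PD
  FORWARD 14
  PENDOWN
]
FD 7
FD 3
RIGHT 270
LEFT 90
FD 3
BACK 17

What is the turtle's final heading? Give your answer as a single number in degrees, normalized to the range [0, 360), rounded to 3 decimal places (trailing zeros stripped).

Executing turtle program step by step:
Start: pos=(0,0), heading=0, pen down
FD 12: (0,0) -> (12,0) [heading=0, draw]
FD 17: (12,0) -> (29,0) [heading=0, draw]
RT 134: heading 0 -> 226
FD 9: (29,0) -> (22.748,-6.474) [heading=226, draw]
LT 180: heading 226 -> 46
REPEAT 6 [
  -- iteration 1/6 --
  PD: pen down
  FD 14: (22.748,-6.474) -> (32.473,3.597) [heading=46, draw]
  PD: pen down
  -- iteration 2/6 --
  PD: pen down
  FD 14: (32.473,3.597) -> (42.199,13.667) [heading=46, draw]
  PD: pen down
  -- iteration 3/6 --
  PD: pen down
  FD 14: (42.199,13.667) -> (51.924,23.738) [heading=46, draw]
  PD: pen down
  -- iteration 4/6 --
  PD: pen down
  FD 14: (51.924,23.738) -> (61.649,33.809) [heading=46, draw]
  PD: pen down
  -- iteration 5/6 --
  PD: pen down
  FD 14: (61.649,33.809) -> (71.374,43.88) [heading=46, draw]
  PD: pen down
  -- iteration 6/6 --
  PD: pen down
  FD 14: (71.374,43.88) -> (81.099,53.95) [heading=46, draw]
  PD: pen down
]
FD 7: (81.099,53.95) -> (85.962,58.986) [heading=46, draw]
FD 3: (85.962,58.986) -> (88.046,61.144) [heading=46, draw]
RT 270: heading 46 -> 136
LT 90: heading 136 -> 226
FD 3: (88.046,61.144) -> (85.962,58.986) [heading=226, draw]
BK 17: (85.962,58.986) -> (97.771,71.215) [heading=226, draw]
Final: pos=(97.771,71.215), heading=226, 13 segment(s) drawn

Answer: 226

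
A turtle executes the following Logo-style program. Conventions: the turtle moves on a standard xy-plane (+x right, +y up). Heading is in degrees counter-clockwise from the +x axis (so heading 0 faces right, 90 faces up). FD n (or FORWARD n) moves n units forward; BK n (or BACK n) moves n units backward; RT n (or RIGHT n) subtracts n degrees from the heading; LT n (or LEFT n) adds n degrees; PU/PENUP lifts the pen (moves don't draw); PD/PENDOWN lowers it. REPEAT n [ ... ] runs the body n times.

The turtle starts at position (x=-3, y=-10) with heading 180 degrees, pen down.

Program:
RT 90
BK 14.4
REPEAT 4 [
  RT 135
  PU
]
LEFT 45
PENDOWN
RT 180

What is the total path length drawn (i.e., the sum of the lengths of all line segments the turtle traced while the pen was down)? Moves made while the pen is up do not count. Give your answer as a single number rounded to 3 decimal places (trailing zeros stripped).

Answer: 14.4

Derivation:
Executing turtle program step by step:
Start: pos=(-3,-10), heading=180, pen down
RT 90: heading 180 -> 90
BK 14.4: (-3,-10) -> (-3,-24.4) [heading=90, draw]
REPEAT 4 [
  -- iteration 1/4 --
  RT 135: heading 90 -> 315
  PU: pen up
  -- iteration 2/4 --
  RT 135: heading 315 -> 180
  PU: pen up
  -- iteration 3/4 --
  RT 135: heading 180 -> 45
  PU: pen up
  -- iteration 4/4 --
  RT 135: heading 45 -> 270
  PU: pen up
]
LT 45: heading 270 -> 315
PD: pen down
RT 180: heading 315 -> 135
Final: pos=(-3,-24.4), heading=135, 1 segment(s) drawn

Segment lengths:
  seg 1: (-3,-10) -> (-3,-24.4), length = 14.4
Total = 14.4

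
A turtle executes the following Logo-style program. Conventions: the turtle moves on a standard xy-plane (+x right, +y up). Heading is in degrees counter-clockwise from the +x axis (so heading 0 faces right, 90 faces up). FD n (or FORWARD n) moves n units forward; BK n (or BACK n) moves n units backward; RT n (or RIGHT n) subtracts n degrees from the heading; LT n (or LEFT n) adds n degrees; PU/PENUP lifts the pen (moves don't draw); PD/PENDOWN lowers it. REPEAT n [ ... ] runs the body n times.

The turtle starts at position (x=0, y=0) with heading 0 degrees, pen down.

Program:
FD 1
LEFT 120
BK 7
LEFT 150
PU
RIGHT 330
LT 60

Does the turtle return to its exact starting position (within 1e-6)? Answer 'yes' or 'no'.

Answer: no

Derivation:
Executing turtle program step by step:
Start: pos=(0,0), heading=0, pen down
FD 1: (0,0) -> (1,0) [heading=0, draw]
LT 120: heading 0 -> 120
BK 7: (1,0) -> (4.5,-6.062) [heading=120, draw]
LT 150: heading 120 -> 270
PU: pen up
RT 330: heading 270 -> 300
LT 60: heading 300 -> 0
Final: pos=(4.5,-6.062), heading=0, 2 segment(s) drawn

Start position: (0, 0)
Final position: (4.5, -6.062)
Distance = 7.55; >= 1e-6 -> NOT closed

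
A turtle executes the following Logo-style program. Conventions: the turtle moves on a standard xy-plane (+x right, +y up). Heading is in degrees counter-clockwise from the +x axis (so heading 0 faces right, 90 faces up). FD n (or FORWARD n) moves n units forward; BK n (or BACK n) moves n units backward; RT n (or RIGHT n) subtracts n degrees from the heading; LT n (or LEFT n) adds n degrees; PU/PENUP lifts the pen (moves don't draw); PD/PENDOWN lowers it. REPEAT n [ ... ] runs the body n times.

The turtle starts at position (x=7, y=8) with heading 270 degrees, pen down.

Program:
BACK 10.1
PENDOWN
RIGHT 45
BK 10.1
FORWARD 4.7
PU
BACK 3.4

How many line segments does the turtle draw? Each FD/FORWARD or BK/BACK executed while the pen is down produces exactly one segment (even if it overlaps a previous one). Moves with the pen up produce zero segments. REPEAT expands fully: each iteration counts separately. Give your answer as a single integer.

Answer: 3

Derivation:
Executing turtle program step by step:
Start: pos=(7,8), heading=270, pen down
BK 10.1: (7,8) -> (7,18.1) [heading=270, draw]
PD: pen down
RT 45: heading 270 -> 225
BK 10.1: (7,18.1) -> (14.142,25.242) [heading=225, draw]
FD 4.7: (14.142,25.242) -> (10.818,21.918) [heading=225, draw]
PU: pen up
BK 3.4: (10.818,21.918) -> (13.223,24.323) [heading=225, move]
Final: pos=(13.223,24.323), heading=225, 3 segment(s) drawn
Segments drawn: 3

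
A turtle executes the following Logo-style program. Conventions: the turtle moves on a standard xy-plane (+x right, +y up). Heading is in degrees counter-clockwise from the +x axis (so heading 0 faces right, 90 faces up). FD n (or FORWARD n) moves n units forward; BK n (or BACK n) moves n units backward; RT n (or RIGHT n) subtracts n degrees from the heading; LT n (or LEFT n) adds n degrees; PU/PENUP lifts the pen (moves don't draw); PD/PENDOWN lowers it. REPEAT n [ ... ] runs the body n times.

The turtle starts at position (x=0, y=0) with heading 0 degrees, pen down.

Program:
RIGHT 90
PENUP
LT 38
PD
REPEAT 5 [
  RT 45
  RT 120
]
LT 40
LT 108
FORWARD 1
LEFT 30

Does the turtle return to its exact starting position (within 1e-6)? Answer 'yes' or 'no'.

Executing turtle program step by step:
Start: pos=(0,0), heading=0, pen down
RT 90: heading 0 -> 270
PU: pen up
LT 38: heading 270 -> 308
PD: pen down
REPEAT 5 [
  -- iteration 1/5 --
  RT 45: heading 308 -> 263
  RT 120: heading 263 -> 143
  -- iteration 2/5 --
  RT 45: heading 143 -> 98
  RT 120: heading 98 -> 338
  -- iteration 3/5 --
  RT 45: heading 338 -> 293
  RT 120: heading 293 -> 173
  -- iteration 4/5 --
  RT 45: heading 173 -> 128
  RT 120: heading 128 -> 8
  -- iteration 5/5 --
  RT 45: heading 8 -> 323
  RT 120: heading 323 -> 203
]
LT 40: heading 203 -> 243
LT 108: heading 243 -> 351
FD 1: (0,0) -> (0.988,-0.156) [heading=351, draw]
LT 30: heading 351 -> 21
Final: pos=(0.988,-0.156), heading=21, 1 segment(s) drawn

Start position: (0, 0)
Final position: (0.988, -0.156)
Distance = 1; >= 1e-6 -> NOT closed

Answer: no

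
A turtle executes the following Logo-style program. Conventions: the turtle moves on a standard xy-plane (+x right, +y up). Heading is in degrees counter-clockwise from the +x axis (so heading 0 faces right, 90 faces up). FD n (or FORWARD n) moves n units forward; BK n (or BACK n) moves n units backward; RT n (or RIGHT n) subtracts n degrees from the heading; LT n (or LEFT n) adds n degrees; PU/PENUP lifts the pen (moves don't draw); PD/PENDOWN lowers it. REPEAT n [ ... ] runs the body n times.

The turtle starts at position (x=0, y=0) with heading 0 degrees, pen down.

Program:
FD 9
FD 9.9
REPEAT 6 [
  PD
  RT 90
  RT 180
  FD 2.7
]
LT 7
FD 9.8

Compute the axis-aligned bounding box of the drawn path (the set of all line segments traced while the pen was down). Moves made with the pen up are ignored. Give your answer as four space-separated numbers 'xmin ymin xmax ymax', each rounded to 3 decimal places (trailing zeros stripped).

Executing turtle program step by step:
Start: pos=(0,0), heading=0, pen down
FD 9: (0,0) -> (9,0) [heading=0, draw]
FD 9.9: (9,0) -> (18.9,0) [heading=0, draw]
REPEAT 6 [
  -- iteration 1/6 --
  PD: pen down
  RT 90: heading 0 -> 270
  RT 180: heading 270 -> 90
  FD 2.7: (18.9,0) -> (18.9,2.7) [heading=90, draw]
  -- iteration 2/6 --
  PD: pen down
  RT 90: heading 90 -> 0
  RT 180: heading 0 -> 180
  FD 2.7: (18.9,2.7) -> (16.2,2.7) [heading=180, draw]
  -- iteration 3/6 --
  PD: pen down
  RT 90: heading 180 -> 90
  RT 180: heading 90 -> 270
  FD 2.7: (16.2,2.7) -> (16.2,0) [heading=270, draw]
  -- iteration 4/6 --
  PD: pen down
  RT 90: heading 270 -> 180
  RT 180: heading 180 -> 0
  FD 2.7: (16.2,0) -> (18.9,0) [heading=0, draw]
  -- iteration 5/6 --
  PD: pen down
  RT 90: heading 0 -> 270
  RT 180: heading 270 -> 90
  FD 2.7: (18.9,0) -> (18.9,2.7) [heading=90, draw]
  -- iteration 6/6 --
  PD: pen down
  RT 90: heading 90 -> 0
  RT 180: heading 0 -> 180
  FD 2.7: (18.9,2.7) -> (16.2,2.7) [heading=180, draw]
]
LT 7: heading 180 -> 187
FD 9.8: (16.2,2.7) -> (6.473,1.506) [heading=187, draw]
Final: pos=(6.473,1.506), heading=187, 9 segment(s) drawn

Segment endpoints: x in {0, 6.473, 9, 16.2, 16.2, 18.9, 18.9}, y in {0, 0, 0, 1.506, 2.7, 2.7, 2.7, 2.7}
xmin=0, ymin=0, xmax=18.9, ymax=2.7

Answer: 0 0 18.9 2.7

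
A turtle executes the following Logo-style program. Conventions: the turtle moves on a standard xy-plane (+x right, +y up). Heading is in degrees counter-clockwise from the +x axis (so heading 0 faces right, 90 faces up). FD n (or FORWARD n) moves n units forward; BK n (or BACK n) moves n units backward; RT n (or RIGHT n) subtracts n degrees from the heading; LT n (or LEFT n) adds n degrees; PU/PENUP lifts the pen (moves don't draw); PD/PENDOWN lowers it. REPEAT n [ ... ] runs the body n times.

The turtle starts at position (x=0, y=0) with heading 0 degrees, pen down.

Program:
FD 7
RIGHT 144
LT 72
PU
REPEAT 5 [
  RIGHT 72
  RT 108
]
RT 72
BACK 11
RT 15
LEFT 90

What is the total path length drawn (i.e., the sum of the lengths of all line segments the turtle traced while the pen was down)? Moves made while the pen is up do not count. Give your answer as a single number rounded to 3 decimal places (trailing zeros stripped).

Executing turtle program step by step:
Start: pos=(0,0), heading=0, pen down
FD 7: (0,0) -> (7,0) [heading=0, draw]
RT 144: heading 0 -> 216
LT 72: heading 216 -> 288
PU: pen up
REPEAT 5 [
  -- iteration 1/5 --
  RT 72: heading 288 -> 216
  RT 108: heading 216 -> 108
  -- iteration 2/5 --
  RT 72: heading 108 -> 36
  RT 108: heading 36 -> 288
  -- iteration 3/5 --
  RT 72: heading 288 -> 216
  RT 108: heading 216 -> 108
  -- iteration 4/5 --
  RT 72: heading 108 -> 36
  RT 108: heading 36 -> 288
  -- iteration 5/5 --
  RT 72: heading 288 -> 216
  RT 108: heading 216 -> 108
]
RT 72: heading 108 -> 36
BK 11: (7,0) -> (-1.899,-6.466) [heading=36, move]
RT 15: heading 36 -> 21
LT 90: heading 21 -> 111
Final: pos=(-1.899,-6.466), heading=111, 1 segment(s) drawn

Segment lengths:
  seg 1: (0,0) -> (7,0), length = 7
Total = 7

Answer: 7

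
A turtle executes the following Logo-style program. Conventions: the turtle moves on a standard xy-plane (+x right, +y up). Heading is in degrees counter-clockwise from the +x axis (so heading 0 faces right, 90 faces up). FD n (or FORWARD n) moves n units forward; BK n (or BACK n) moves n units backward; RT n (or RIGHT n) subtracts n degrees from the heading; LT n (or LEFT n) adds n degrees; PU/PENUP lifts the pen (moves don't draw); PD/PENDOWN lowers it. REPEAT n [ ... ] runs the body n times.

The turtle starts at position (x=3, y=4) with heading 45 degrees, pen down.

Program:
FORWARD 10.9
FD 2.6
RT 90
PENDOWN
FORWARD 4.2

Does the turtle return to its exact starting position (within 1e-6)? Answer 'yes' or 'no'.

Answer: no

Derivation:
Executing turtle program step by step:
Start: pos=(3,4), heading=45, pen down
FD 10.9: (3,4) -> (10.707,11.707) [heading=45, draw]
FD 2.6: (10.707,11.707) -> (12.546,13.546) [heading=45, draw]
RT 90: heading 45 -> 315
PD: pen down
FD 4.2: (12.546,13.546) -> (15.516,10.576) [heading=315, draw]
Final: pos=(15.516,10.576), heading=315, 3 segment(s) drawn

Start position: (3, 4)
Final position: (15.516, 10.576)
Distance = 14.138; >= 1e-6 -> NOT closed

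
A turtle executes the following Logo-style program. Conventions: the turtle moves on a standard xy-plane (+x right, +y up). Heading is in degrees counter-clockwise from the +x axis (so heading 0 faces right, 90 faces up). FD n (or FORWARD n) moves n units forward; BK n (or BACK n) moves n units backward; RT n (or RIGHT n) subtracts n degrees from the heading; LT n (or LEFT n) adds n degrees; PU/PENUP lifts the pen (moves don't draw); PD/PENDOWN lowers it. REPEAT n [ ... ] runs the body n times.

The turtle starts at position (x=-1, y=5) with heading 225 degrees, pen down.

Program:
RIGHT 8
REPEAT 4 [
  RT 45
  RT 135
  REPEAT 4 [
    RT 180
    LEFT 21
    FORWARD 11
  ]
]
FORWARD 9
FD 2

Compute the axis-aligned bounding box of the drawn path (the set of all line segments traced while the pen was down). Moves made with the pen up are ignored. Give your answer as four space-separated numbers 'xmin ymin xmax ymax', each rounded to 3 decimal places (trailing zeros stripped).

Answer: -17.607 -4.364 8.013 21.283

Derivation:
Executing turtle program step by step:
Start: pos=(-1,5), heading=225, pen down
RT 8: heading 225 -> 217
REPEAT 4 [
  -- iteration 1/4 --
  RT 45: heading 217 -> 172
  RT 135: heading 172 -> 37
  REPEAT 4 [
    -- iteration 1/4 --
    RT 180: heading 37 -> 217
    LT 21: heading 217 -> 238
    FD 11: (-1,5) -> (-6.829,-4.329) [heading=238, draw]
    -- iteration 2/4 --
    RT 180: heading 238 -> 58
    LT 21: heading 58 -> 79
    FD 11: (-6.829,-4.329) -> (-4.73,6.469) [heading=79, draw]
    -- iteration 3/4 --
    RT 180: heading 79 -> 259
    LT 21: heading 259 -> 280
    FD 11: (-4.73,6.469) -> (-2.82,-4.364) [heading=280, draw]
    -- iteration 4/4 --
    RT 180: heading 280 -> 100
    LT 21: heading 100 -> 121
    FD 11: (-2.82,-4.364) -> (-8.486,5.065) [heading=121, draw]
  ]
  -- iteration 2/4 --
  RT 45: heading 121 -> 76
  RT 135: heading 76 -> 301
  REPEAT 4 [
    -- iteration 1/4 --
    RT 180: heading 301 -> 121
    LT 21: heading 121 -> 142
    FD 11: (-8.486,5.065) -> (-17.154,11.838) [heading=142, draw]
    -- iteration 2/4 --
    RT 180: heading 142 -> 322
    LT 21: heading 322 -> 343
    FD 11: (-17.154,11.838) -> (-6.634,8.622) [heading=343, draw]
    -- iteration 3/4 --
    RT 180: heading 343 -> 163
    LT 21: heading 163 -> 184
    FD 11: (-6.634,8.622) -> (-17.607,7.854) [heading=184, draw]
    -- iteration 4/4 --
    RT 180: heading 184 -> 4
    LT 21: heading 4 -> 25
    FD 11: (-17.607,7.854) -> (-7.638,12.503) [heading=25, draw]
  ]
  -- iteration 3/4 --
  RT 45: heading 25 -> 340
  RT 135: heading 340 -> 205
  REPEAT 4 [
    -- iteration 1/4 --
    RT 180: heading 205 -> 25
    LT 21: heading 25 -> 46
    FD 11: (-7.638,12.503) -> (0.003,20.416) [heading=46, draw]
    -- iteration 2/4 --
    RT 180: heading 46 -> 226
    LT 21: heading 226 -> 247
    FD 11: (0.003,20.416) -> (-4.295,10.29) [heading=247, draw]
    -- iteration 3/4 --
    RT 180: heading 247 -> 67
    LT 21: heading 67 -> 88
    FD 11: (-4.295,10.29) -> (-3.911,21.283) [heading=88, draw]
    -- iteration 4/4 --
    RT 180: heading 88 -> 268
    LT 21: heading 268 -> 289
    FD 11: (-3.911,21.283) -> (-0.33,10.883) [heading=289, draw]
  ]
  -- iteration 4/4 --
  RT 45: heading 289 -> 244
  RT 135: heading 244 -> 109
  REPEAT 4 [
    -- iteration 1/4 --
    RT 180: heading 109 -> 289
    LT 21: heading 289 -> 310
    FD 11: (-0.33,10.883) -> (6.741,2.456) [heading=310, draw]
    -- iteration 2/4 --
    RT 180: heading 310 -> 130
    LT 21: heading 130 -> 151
    FD 11: (6.741,2.456) -> (-2.88,7.789) [heading=151, draw]
    -- iteration 3/4 --
    RT 180: heading 151 -> 331
    LT 21: heading 331 -> 352
    FD 11: (-2.88,7.789) -> (8.013,6.258) [heading=352, draw]
    -- iteration 4/4 --
    RT 180: heading 352 -> 172
    LT 21: heading 172 -> 193
    FD 11: (8.013,6.258) -> (-2.705,3.784) [heading=193, draw]
  ]
]
FD 9: (-2.705,3.784) -> (-11.474,1.759) [heading=193, draw]
FD 2: (-11.474,1.759) -> (-13.423,1.309) [heading=193, draw]
Final: pos=(-13.423,1.309), heading=193, 18 segment(s) drawn

Segment endpoints: x in {-17.607, -17.154, -13.423, -11.474, -8.486, -7.638, -6.829, -6.634, -4.73, -4.295, -3.911, -2.88, -2.82, -2.705, -1, -0.33, 0.003, 6.741, 8.013}, y in {-4.364, -4.329, 1.309, 1.759, 2.456, 3.784, 5, 5.065, 6.258, 6.469, 7.789, 7.854, 8.622, 10.29, 10.883, 11.838, 12.503, 20.416, 21.283}
xmin=-17.607, ymin=-4.364, xmax=8.013, ymax=21.283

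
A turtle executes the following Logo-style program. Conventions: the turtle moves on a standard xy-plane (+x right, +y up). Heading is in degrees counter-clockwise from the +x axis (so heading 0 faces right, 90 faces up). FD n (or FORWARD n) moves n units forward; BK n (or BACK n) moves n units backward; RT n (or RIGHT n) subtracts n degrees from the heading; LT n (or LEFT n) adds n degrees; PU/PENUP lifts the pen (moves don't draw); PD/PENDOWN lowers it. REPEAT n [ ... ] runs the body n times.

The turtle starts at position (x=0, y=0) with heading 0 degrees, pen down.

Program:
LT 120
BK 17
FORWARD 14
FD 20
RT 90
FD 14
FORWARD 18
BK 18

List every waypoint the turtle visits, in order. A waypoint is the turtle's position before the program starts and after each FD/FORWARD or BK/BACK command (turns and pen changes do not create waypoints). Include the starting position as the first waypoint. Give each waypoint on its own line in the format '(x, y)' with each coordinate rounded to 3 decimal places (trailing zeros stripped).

Executing turtle program step by step:
Start: pos=(0,0), heading=0, pen down
LT 120: heading 0 -> 120
BK 17: (0,0) -> (8.5,-14.722) [heading=120, draw]
FD 14: (8.5,-14.722) -> (1.5,-2.598) [heading=120, draw]
FD 20: (1.5,-2.598) -> (-8.5,14.722) [heading=120, draw]
RT 90: heading 120 -> 30
FD 14: (-8.5,14.722) -> (3.624,21.722) [heading=30, draw]
FD 18: (3.624,21.722) -> (19.213,30.722) [heading=30, draw]
BK 18: (19.213,30.722) -> (3.624,21.722) [heading=30, draw]
Final: pos=(3.624,21.722), heading=30, 6 segment(s) drawn
Waypoints (7 total):
(0, 0)
(8.5, -14.722)
(1.5, -2.598)
(-8.5, 14.722)
(3.624, 21.722)
(19.213, 30.722)
(3.624, 21.722)

Answer: (0, 0)
(8.5, -14.722)
(1.5, -2.598)
(-8.5, 14.722)
(3.624, 21.722)
(19.213, 30.722)
(3.624, 21.722)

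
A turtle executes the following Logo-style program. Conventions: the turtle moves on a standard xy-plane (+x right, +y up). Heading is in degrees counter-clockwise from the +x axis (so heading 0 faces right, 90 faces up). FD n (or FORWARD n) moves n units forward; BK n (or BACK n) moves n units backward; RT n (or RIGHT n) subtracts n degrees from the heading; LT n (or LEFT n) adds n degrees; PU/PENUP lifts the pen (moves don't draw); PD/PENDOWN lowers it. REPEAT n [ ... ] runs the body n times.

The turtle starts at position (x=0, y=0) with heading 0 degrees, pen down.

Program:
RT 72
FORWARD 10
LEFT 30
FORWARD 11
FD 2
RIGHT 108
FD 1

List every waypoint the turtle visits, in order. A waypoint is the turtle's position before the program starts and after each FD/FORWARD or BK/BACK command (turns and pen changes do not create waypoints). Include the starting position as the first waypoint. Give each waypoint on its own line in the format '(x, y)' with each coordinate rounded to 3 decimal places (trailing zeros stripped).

Executing turtle program step by step:
Start: pos=(0,0), heading=0, pen down
RT 72: heading 0 -> 288
FD 10: (0,0) -> (3.09,-9.511) [heading=288, draw]
LT 30: heading 288 -> 318
FD 11: (3.09,-9.511) -> (11.265,-16.871) [heading=318, draw]
FD 2: (11.265,-16.871) -> (12.751,-18.209) [heading=318, draw]
RT 108: heading 318 -> 210
FD 1: (12.751,-18.209) -> (11.885,-18.709) [heading=210, draw]
Final: pos=(11.885,-18.709), heading=210, 4 segment(s) drawn
Waypoints (5 total):
(0, 0)
(3.09, -9.511)
(11.265, -16.871)
(12.751, -18.209)
(11.885, -18.709)

Answer: (0, 0)
(3.09, -9.511)
(11.265, -16.871)
(12.751, -18.209)
(11.885, -18.709)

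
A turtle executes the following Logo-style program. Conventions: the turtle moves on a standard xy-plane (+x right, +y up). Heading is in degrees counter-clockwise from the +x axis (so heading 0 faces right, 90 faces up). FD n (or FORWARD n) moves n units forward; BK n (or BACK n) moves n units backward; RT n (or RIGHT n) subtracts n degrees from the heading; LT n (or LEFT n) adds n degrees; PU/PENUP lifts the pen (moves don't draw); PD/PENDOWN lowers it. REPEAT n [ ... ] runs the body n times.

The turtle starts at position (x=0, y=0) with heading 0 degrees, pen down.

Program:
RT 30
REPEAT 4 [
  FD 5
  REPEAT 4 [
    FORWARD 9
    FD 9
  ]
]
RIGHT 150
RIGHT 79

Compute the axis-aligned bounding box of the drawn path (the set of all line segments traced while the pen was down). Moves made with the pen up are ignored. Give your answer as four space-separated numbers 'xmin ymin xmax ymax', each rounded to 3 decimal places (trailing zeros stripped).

Executing turtle program step by step:
Start: pos=(0,0), heading=0, pen down
RT 30: heading 0 -> 330
REPEAT 4 [
  -- iteration 1/4 --
  FD 5: (0,0) -> (4.33,-2.5) [heading=330, draw]
  REPEAT 4 [
    -- iteration 1/4 --
    FD 9: (4.33,-2.5) -> (12.124,-7) [heading=330, draw]
    FD 9: (12.124,-7) -> (19.919,-11.5) [heading=330, draw]
    -- iteration 2/4 --
    FD 9: (19.919,-11.5) -> (27.713,-16) [heading=330, draw]
    FD 9: (27.713,-16) -> (35.507,-20.5) [heading=330, draw]
    -- iteration 3/4 --
    FD 9: (35.507,-20.5) -> (43.301,-25) [heading=330, draw]
    FD 9: (43.301,-25) -> (51.095,-29.5) [heading=330, draw]
    -- iteration 4/4 --
    FD 9: (51.095,-29.5) -> (58.89,-34) [heading=330, draw]
    FD 9: (58.89,-34) -> (66.684,-38.5) [heading=330, draw]
  ]
  -- iteration 2/4 --
  FD 5: (66.684,-38.5) -> (71.014,-41) [heading=330, draw]
  REPEAT 4 [
    -- iteration 1/4 --
    FD 9: (71.014,-41) -> (78.808,-45.5) [heading=330, draw]
    FD 9: (78.808,-45.5) -> (86.603,-50) [heading=330, draw]
    -- iteration 2/4 --
    FD 9: (86.603,-50) -> (94.397,-54.5) [heading=330, draw]
    FD 9: (94.397,-54.5) -> (102.191,-59) [heading=330, draw]
    -- iteration 3/4 --
    FD 9: (102.191,-59) -> (109.985,-63.5) [heading=330, draw]
    FD 9: (109.985,-63.5) -> (117.779,-68) [heading=330, draw]
    -- iteration 4/4 --
    FD 9: (117.779,-68) -> (125.574,-72.5) [heading=330, draw]
    FD 9: (125.574,-72.5) -> (133.368,-77) [heading=330, draw]
  ]
  -- iteration 3/4 --
  FD 5: (133.368,-77) -> (137.698,-79.5) [heading=330, draw]
  REPEAT 4 [
    -- iteration 1/4 --
    FD 9: (137.698,-79.5) -> (145.492,-84) [heading=330, draw]
    FD 9: (145.492,-84) -> (153.286,-88.5) [heading=330, draw]
    -- iteration 2/4 --
    FD 9: (153.286,-88.5) -> (161.081,-93) [heading=330, draw]
    FD 9: (161.081,-93) -> (168.875,-97.5) [heading=330, draw]
    -- iteration 3/4 --
    FD 9: (168.875,-97.5) -> (176.669,-102) [heading=330, draw]
    FD 9: (176.669,-102) -> (184.463,-106.5) [heading=330, draw]
    -- iteration 4/4 --
    FD 9: (184.463,-106.5) -> (192.258,-111) [heading=330, draw]
    FD 9: (192.258,-111) -> (200.052,-115.5) [heading=330, draw]
  ]
  -- iteration 4/4 --
  FD 5: (200.052,-115.5) -> (204.382,-118) [heading=330, draw]
  REPEAT 4 [
    -- iteration 1/4 --
    FD 9: (204.382,-118) -> (212.176,-122.5) [heading=330, draw]
    FD 9: (212.176,-122.5) -> (219.97,-127) [heading=330, draw]
    -- iteration 2/4 --
    FD 9: (219.97,-127) -> (227.765,-131.5) [heading=330, draw]
    FD 9: (227.765,-131.5) -> (235.559,-136) [heading=330, draw]
    -- iteration 3/4 --
    FD 9: (235.559,-136) -> (243.353,-140.5) [heading=330, draw]
    FD 9: (243.353,-140.5) -> (251.147,-145) [heading=330, draw]
    -- iteration 4/4 --
    FD 9: (251.147,-145) -> (258.942,-149.5) [heading=330, draw]
    FD 9: (258.942,-149.5) -> (266.736,-154) [heading=330, draw]
  ]
]
RT 150: heading 330 -> 180
RT 79: heading 180 -> 101
Final: pos=(266.736,-154), heading=101, 36 segment(s) drawn

Segment endpoints: x in {0, 4.33, 12.124, 19.919, 27.713, 35.507, 43.301, 51.095, 58.89, 66.684, 71.014, 78.808, 86.603, 94.397, 102.191, 109.985, 117.779, 125.574, 133.368, 137.698, 145.492, 153.286, 161.081, 168.875, 176.669, 184.463, 192.258, 200.052, 204.382, 212.176, 219.97, 227.765, 235.559, 243.353, 251.147, 258.942, 266.736}, y in {-154, -149.5, -145, -140.5, -136, -131.5, -127, -122.5, -118, -115.5, -111, -106.5, -102, -97.5, -93, -88.5, -84, -79.5, -77, -72.5, -68, -63.5, -59, -54.5, -50, -45.5, -41, -38.5, -34, -29.5, -25, -20.5, -16, -11.5, -7, -2.5, 0}
xmin=0, ymin=-154, xmax=266.736, ymax=0

Answer: 0 -154 266.736 0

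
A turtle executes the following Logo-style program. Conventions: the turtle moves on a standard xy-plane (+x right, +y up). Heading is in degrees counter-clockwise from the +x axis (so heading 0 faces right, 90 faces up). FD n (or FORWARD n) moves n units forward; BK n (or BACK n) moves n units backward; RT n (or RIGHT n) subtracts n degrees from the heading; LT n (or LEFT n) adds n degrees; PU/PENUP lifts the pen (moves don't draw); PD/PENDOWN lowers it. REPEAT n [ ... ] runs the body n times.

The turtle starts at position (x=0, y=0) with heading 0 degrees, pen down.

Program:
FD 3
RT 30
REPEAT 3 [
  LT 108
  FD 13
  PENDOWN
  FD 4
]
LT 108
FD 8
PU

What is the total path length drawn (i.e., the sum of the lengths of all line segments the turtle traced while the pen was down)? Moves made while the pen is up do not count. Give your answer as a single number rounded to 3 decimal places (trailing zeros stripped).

Answer: 62

Derivation:
Executing turtle program step by step:
Start: pos=(0,0), heading=0, pen down
FD 3: (0,0) -> (3,0) [heading=0, draw]
RT 30: heading 0 -> 330
REPEAT 3 [
  -- iteration 1/3 --
  LT 108: heading 330 -> 78
  FD 13: (3,0) -> (5.703,12.716) [heading=78, draw]
  PD: pen down
  FD 4: (5.703,12.716) -> (6.534,16.629) [heading=78, draw]
  -- iteration 2/3 --
  LT 108: heading 78 -> 186
  FD 13: (6.534,16.629) -> (-6.394,15.27) [heading=186, draw]
  PD: pen down
  FD 4: (-6.394,15.27) -> (-10.372,14.852) [heading=186, draw]
  -- iteration 3/3 --
  LT 108: heading 186 -> 294
  FD 13: (-10.372,14.852) -> (-5.085,2.975) [heading=294, draw]
  PD: pen down
  FD 4: (-5.085,2.975) -> (-3.458,-0.679) [heading=294, draw]
]
LT 108: heading 294 -> 42
FD 8: (-3.458,-0.679) -> (2.487,4.674) [heading=42, draw]
PU: pen up
Final: pos=(2.487,4.674), heading=42, 8 segment(s) drawn

Segment lengths:
  seg 1: (0,0) -> (3,0), length = 3
  seg 2: (3,0) -> (5.703,12.716), length = 13
  seg 3: (5.703,12.716) -> (6.534,16.629), length = 4
  seg 4: (6.534,16.629) -> (-6.394,15.27), length = 13
  seg 5: (-6.394,15.27) -> (-10.372,14.852), length = 4
  seg 6: (-10.372,14.852) -> (-5.085,2.975), length = 13
  seg 7: (-5.085,2.975) -> (-3.458,-0.679), length = 4
  seg 8: (-3.458,-0.679) -> (2.487,4.674), length = 8
Total = 62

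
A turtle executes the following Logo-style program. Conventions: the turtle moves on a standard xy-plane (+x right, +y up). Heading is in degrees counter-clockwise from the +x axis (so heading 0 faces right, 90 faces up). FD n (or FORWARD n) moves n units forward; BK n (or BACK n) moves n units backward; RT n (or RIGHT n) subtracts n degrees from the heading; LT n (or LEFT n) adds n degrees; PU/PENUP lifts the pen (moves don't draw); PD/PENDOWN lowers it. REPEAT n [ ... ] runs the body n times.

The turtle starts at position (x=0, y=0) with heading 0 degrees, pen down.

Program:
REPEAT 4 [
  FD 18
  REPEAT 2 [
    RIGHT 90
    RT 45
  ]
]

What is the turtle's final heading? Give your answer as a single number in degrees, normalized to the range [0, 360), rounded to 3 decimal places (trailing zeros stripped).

Answer: 0

Derivation:
Executing turtle program step by step:
Start: pos=(0,0), heading=0, pen down
REPEAT 4 [
  -- iteration 1/4 --
  FD 18: (0,0) -> (18,0) [heading=0, draw]
  REPEAT 2 [
    -- iteration 1/2 --
    RT 90: heading 0 -> 270
    RT 45: heading 270 -> 225
    -- iteration 2/2 --
    RT 90: heading 225 -> 135
    RT 45: heading 135 -> 90
  ]
  -- iteration 2/4 --
  FD 18: (18,0) -> (18,18) [heading=90, draw]
  REPEAT 2 [
    -- iteration 1/2 --
    RT 90: heading 90 -> 0
    RT 45: heading 0 -> 315
    -- iteration 2/2 --
    RT 90: heading 315 -> 225
    RT 45: heading 225 -> 180
  ]
  -- iteration 3/4 --
  FD 18: (18,18) -> (0,18) [heading=180, draw]
  REPEAT 2 [
    -- iteration 1/2 --
    RT 90: heading 180 -> 90
    RT 45: heading 90 -> 45
    -- iteration 2/2 --
    RT 90: heading 45 -> 315
    RT 45: heading 315 -> 270
  ]
  -- iteration 4/4 --
  FD 18: (0,18) -> (0,0) [heading=270, draw]
  REPEAT 2 [
    -- iteration 1/2 --
    RT 90: heading 270 -> 180
    RT 45: heading 180 -> 135
    -- iteration 2/2 --
    RT 90: heading 135 -> 45
    RT 45: heading 45 -> 0
  ]
]
Final: pos=(0,0), heading=0, 4 segment(s) drawn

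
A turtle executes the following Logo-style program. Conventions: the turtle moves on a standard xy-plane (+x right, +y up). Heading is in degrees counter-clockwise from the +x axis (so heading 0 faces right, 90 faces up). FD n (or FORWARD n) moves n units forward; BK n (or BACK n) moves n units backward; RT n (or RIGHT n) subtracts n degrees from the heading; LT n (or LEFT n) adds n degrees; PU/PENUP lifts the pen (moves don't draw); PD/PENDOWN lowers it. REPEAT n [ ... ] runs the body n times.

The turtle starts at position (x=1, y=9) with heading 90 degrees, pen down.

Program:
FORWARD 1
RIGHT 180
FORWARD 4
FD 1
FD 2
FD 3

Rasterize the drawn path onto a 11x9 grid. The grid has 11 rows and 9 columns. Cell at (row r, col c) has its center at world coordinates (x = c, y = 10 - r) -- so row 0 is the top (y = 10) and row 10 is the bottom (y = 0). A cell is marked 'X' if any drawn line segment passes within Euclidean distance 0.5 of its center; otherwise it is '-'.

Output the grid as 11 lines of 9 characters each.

Answer: -X-------
-X-------
-X-------
-X-------
-X-------
-X-------
-X-------
-X-------
-X-------
-X-------
-X-------

Derivation:
Segment 0: (1,9) -> (1,10)
Segment 1: (1,10) -> (1,6)
Segment 2: (1,6) -> (1,5)
Segment 3: (1,5) -> (1,3)
Segment 4: (1,3) -> (1,0)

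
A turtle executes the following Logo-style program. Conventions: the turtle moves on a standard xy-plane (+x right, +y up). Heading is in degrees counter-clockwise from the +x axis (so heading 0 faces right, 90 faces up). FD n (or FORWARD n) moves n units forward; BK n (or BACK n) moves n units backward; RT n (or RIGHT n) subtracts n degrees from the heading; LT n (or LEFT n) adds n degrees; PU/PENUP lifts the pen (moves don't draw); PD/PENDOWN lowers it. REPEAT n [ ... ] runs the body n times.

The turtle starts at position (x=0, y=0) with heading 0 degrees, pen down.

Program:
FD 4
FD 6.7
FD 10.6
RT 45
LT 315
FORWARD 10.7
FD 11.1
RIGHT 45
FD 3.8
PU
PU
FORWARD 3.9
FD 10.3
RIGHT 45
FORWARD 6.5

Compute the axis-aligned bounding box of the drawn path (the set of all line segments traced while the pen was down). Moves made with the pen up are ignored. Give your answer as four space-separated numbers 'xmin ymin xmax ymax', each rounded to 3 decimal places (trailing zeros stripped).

Executing turtle program step by step:
Start: pos=(0,0), heading=0, pen down
FD 4: (0,0) -> (4,0) [heading=0, draw]
FD 6.7: (4,0) -> (10.7,0) [heading=0, draw]
FD 10.6: (10.7,0) -> (21.3,0) [heading=0, draw]
RT 45: heading 0 -> 315
LT 315: heading 315 -> 270
FD 10.7: (21.3,0) -> (21.3,-10.7) [heading=270, draw]
FD 11.1: (21.3,-10.7) -> (21.3,-21.8) [heading=270, draw]
RT 45: heading 270 -> 225
FD 3.8: (21.3,-21.8) -> (18.613,-24.487) [heading=225, draw]
PU: pen up
PU: pen up
FD 3.9: (18.613,-24.487) -> (15.855,-27.245) [heading=225, move]
FD 10.3: (15.855,-27.245) -> (8.572,-34.528) [heading=225, move]
RT 45: heading 225 -> 180
FD 6.5: (8.572,-34.528) -> (2.072,-34.528) [heading=180, move]
Final: pos=(2.072,-34.528), heading=180, 6 segment(s) drawn

Segment endpoints: x in {0, 4, 10.7, 18.613, 21.3, 21.3, 21.3}, y in {-24.487, -21.8, -10.7, 0}
xmin=0, ymin=-24.487, xmax=21.3, ymax=0

Answer: 0 -24.487 21.3 0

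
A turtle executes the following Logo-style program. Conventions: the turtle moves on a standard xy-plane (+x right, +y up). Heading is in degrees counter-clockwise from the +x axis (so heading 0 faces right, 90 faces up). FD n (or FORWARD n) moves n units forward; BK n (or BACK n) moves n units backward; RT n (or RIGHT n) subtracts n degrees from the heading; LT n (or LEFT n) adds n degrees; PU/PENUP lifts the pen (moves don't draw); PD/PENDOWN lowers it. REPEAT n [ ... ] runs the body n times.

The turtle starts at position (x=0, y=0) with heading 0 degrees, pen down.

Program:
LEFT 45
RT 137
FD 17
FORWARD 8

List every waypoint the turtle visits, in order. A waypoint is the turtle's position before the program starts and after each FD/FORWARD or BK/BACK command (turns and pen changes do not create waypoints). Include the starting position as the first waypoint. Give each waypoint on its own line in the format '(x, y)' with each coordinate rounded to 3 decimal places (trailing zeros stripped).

Answer: (0, 0)
(-0.593, -16.99)
(-0.872, -24.985)

Derivation:
Executing turtle program step by step:
Start: pos=(0,0), heading=0, pen down
LT 45: heading 0 -> 45
RT 137: heading 45 -> 268
FD 17: (0,0) -> (-0.593,-16.99) [heading=268, draw]
FD 8: (-0.593,-16.99) -> (-0.872,-24.985) [heading=268, draw]
Final: pos=(-0.872,-24.985), heading=268, 2 segment(s) drawn
Waypoints (3 total):
(0, 0)
(-0.593, -16.99)
(-0.872, -24.985)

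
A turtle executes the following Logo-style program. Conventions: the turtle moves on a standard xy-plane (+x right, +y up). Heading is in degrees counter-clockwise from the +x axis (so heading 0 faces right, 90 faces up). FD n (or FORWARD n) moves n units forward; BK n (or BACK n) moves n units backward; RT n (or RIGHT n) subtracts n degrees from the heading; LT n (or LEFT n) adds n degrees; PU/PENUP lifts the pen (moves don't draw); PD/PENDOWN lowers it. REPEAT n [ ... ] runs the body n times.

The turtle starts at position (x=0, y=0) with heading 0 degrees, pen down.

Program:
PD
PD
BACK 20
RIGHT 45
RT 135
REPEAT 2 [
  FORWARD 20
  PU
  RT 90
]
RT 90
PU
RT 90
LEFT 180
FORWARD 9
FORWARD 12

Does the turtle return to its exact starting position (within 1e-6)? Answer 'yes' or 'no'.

Executing turtle program step by step:
Start: pos=(0,0), heading=0, pen down
PD: pen down
PD: pen down
BK 20: (0,0) -> (-20,0) [heading=0, draw]
RT 45: heading 0 -> 315
RT 135: heading 315 -> 180
REPEAT 2 [
  -- iteration 1/2 --
  FD 20: (-20,0) -> (-40,0) [heading=180, draw]
  PU: pen up
  RT 90: heading 180 -> 90
  -- iteration 2/2 --
  FD 20: (-40,0) -> (-40,20) [heading=90, move]
  PU: pen up
  RT 90: heading 90 -> 0
]
RT 90: heading 0 -> 270
PU: pen up
RT 90: heading 270 -> 180
LT 180: heading 180 -> 0
FD 9: (-40,20) -> (-31,20) [heading=0, move]
FD 12: (-31,20) -> (-19,20) [heading=0, move]
Final: pos=(-19,20), heading=0, 2 segment(s) drawn

Start position: (0, 0)
Final position: (-19, 20)
Distance = 27.586; >= 1e-6 -> NOT closed

Answer: no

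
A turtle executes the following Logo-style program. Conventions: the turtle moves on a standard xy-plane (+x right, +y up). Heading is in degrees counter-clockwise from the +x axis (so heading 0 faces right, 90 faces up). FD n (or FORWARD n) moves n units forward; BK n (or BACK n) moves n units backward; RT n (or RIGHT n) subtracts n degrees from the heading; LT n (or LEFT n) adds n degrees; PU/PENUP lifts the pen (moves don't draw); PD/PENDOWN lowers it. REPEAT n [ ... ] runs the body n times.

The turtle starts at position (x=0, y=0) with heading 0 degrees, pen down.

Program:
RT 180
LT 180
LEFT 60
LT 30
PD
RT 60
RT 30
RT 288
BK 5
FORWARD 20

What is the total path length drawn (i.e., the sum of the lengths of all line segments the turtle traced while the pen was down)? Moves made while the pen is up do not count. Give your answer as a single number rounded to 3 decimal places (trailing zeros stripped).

Executing turtle program step by step:
Start: pos=(0,0), heading=0, pen down
RT 180: heading 0 -> 180
LT 180: heading 180 -> 0
LT 60: heading 0 -> 60
LT 30: heading 60 -> 90
PD: pen down
RT 60: heading 90 -> 30
RT 30: heading 30 -> 0
RT 288: heading 0 -> 72
BK 5: (0,0) -> (-1.545,-4.755) [heading=72, draw]
FD 20: (-1.545,-4.755) -> (4.635,14.266) [heading=72, draw]
Final: pos=(4.635,14.266), heading=72, 2 segment(s) drawn

Segment lengths:
  seg 1: (0,0) -> (-1.545,-4.755), length = 5
  seg 2: (-1.545,-4.755) -> (4.635,14.266), length = 20
Total = 25

Answer: 25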